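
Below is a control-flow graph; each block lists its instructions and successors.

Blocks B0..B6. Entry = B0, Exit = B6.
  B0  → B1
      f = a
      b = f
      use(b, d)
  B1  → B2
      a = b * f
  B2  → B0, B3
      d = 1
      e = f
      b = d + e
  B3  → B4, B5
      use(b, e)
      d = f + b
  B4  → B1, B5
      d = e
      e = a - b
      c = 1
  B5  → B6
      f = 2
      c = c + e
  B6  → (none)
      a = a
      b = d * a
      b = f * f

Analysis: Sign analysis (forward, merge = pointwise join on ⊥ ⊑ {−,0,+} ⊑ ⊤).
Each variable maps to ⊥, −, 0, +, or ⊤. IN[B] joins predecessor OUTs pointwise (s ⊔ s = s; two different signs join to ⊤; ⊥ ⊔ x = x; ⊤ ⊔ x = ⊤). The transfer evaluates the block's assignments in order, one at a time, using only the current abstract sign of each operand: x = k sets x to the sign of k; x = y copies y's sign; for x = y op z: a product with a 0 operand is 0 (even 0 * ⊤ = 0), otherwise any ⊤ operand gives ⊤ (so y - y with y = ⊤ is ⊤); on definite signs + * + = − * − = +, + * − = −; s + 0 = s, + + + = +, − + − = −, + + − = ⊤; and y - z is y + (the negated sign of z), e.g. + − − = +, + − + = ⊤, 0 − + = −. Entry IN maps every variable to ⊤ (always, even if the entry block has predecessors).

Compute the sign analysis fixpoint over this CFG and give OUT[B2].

Converged values:
  B0: | IN=(all ⊤) | OUT=(all ⊤)
  B1: | IN=(all ⊤) | OUT=(all ⊤)
  B2: | IN=(all ⊤) | OUT={d:+; rest ⊤}
  B3: | IN={d:+; rest ⊤} | OUT=(all ⊤)
  B4: | IN=(all ⊤) | OUT={c:+; rest ⊤}
  B5: | IN=(all ⊤) | OUT={f:+; rest ⊤}
  B6: | IN={f:+; rest ⊤} | OUT={b:+, f:+; rest ⊤}

Merge at B2: IN[B2] = OUT[B1] = {a: ⊤, b: ⊤, c: ⊤, d: ⊤, e: ⊤, f: ⊤}
Applying B2's transfer function to that IN value gives OUT[B2] (row B2 above).

Answer: {a: ⊤, b: ⊤, c: ⊤, d: +, e: ⊤, f: ⊤}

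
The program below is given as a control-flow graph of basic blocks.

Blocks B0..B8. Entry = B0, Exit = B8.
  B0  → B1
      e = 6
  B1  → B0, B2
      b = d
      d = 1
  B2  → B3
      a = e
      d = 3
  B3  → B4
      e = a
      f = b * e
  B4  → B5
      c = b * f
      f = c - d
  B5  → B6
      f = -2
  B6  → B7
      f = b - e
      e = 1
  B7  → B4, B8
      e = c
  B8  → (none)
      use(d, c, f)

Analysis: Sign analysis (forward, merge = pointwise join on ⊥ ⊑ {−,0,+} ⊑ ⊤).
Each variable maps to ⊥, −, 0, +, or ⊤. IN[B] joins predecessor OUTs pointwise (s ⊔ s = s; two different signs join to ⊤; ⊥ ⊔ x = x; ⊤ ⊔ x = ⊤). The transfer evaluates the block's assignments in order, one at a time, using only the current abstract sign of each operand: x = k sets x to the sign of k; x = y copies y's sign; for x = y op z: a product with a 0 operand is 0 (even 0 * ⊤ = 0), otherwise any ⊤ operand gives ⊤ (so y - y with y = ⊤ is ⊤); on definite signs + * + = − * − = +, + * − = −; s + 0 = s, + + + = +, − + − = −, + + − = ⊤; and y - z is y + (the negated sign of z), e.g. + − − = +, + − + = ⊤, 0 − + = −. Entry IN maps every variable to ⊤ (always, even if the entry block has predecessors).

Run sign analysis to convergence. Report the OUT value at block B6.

Per-block solution:
  B0:  IN=(all ⊤)  OUT={e:+; rest ⊤}
  B1:  IN={e:+; rest ⊤}  OUT={d:+, e:+; rest ⊤}
  B2:  IN={d:+, e:+; rest ⊤}  OUT={a:+, d:+, e:+; rest ⊤}
  B3:  IN={a:+, d:+, e:+; rest ⊤}  OUT={a:+, d:+, e:+; rest ⊤}
  B4:  IN={a:+, d:+; rest ⊤}  OUT={a:+, d:+; rest ⊤}
  B5:  IN={a:+, d:+; rest ⊤}  OUT={a:+, d:+, f:-; rest ⊤}
  B6:  IN={a:+, d:+, f:-; rest ⊤}  OUT={a:+, d:+, e:+; rest ⊤}
  B7:  IN={a:+, d:+, e:+; rest ⊤}  OUT={a:+, d:+; rest ⊤}
  B8:  IN={a:+, d:+; rest ⊤}  OUT={a:+, d:+; rest ⊤}

Merge at B6: IN[B6] = OUT[B5] = {a: +, b: ⊤, c: ⊤, d: +, e: ⊤, f: -}
Applying B6's transfer function to that IN value gives OUT[B6] (row B6 above).

Answer: {a: +, b: ⊤, c: ⊤, d: +, e: +, f: ⊤}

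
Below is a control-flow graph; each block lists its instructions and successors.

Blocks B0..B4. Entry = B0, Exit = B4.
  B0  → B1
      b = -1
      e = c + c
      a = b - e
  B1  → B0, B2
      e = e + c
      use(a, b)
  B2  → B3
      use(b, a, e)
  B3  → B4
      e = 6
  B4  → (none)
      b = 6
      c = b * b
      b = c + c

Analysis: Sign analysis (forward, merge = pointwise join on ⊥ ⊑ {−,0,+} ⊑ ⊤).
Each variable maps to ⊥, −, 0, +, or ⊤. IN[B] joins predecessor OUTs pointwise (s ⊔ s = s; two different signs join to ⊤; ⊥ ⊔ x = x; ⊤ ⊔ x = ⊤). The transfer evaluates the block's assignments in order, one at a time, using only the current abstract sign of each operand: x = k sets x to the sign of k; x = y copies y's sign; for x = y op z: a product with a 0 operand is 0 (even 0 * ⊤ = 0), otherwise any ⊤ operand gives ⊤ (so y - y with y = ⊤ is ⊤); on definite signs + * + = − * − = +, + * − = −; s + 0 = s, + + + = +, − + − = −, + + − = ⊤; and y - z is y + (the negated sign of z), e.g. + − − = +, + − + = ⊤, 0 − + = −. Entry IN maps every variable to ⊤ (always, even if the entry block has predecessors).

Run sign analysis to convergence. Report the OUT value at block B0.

Answer: {a: ⊤, b: -, c: ⊤, d: ⊤, e: ⊤, f: ⊤}

Trace:
Converged values:
  B0:  IN=(all ⊤)  OUT={b:-; rest ⊤}
  B1:  IN={b:-; rest ⊤}  OUT={b:-; rest ⊤}
  B2:  IN={b:-; rest ⊤}  OUT={b:-; rest ⊤}
  B3:  IN={b:-; rest ⊤}  OUT={b:-, e:+; rest ⊤}
  B4:  IN={b:-, e:+; rest ⊤}  OUT={b:+, c:+, e:+; rest ⊤}

Merge at B0 (entry node, so the boundary value (all ⊤) is joined with the incoming edge(s)): IN[B0] = (all ⊤) ⊔ OUT[B1] = {a: ⊤, b: ⊤, c: ⊤, d: ⊤, e: ⊤, f: ⊤}
Applying B0's transfer function to that IN value gives OUT[B0] (row B0 above).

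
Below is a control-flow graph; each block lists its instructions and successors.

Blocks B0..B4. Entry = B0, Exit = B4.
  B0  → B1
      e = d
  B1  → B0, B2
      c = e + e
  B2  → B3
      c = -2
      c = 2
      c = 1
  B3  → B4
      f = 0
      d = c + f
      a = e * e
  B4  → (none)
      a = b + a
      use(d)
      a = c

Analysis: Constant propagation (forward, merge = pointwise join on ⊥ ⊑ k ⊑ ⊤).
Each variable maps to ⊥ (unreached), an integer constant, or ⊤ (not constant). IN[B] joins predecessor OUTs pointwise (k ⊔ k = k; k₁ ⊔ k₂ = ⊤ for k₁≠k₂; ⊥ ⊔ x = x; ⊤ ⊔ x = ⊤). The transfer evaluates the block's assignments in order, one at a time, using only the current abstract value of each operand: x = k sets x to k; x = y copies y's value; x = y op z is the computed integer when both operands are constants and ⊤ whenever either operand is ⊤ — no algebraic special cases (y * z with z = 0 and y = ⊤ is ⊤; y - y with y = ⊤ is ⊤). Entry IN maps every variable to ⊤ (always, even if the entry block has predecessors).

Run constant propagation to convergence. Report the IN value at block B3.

Answer: {a: ⊤, b: ⊤, c: 1, d: ⊤, e: ⊤, f: ⊤}

Working:
Converged values:
  B0:   IN=(all ⊤)   OUT=(all ⊤)
  B1:   IN=(all ⊤)   OUT=(all ⊤)
  B2:   IN=(all ⊤)   OUT={c:1; rest ⊤}
  B3:   IN={c:1; rest ⊤}   OUT={c:1, d:1, f:0; rest ⊤}
  B4:   IN={c:1, d:1, f:0; rest ⊤}   OUT={a:1, c:1, d:1, f:0; rest ⊤}

Merge at B3: IN[B3] = OUT[B2] = {a: ⊤, b: ⊤, c: 1, d: ⊤, e: ⊤, f: ⊤}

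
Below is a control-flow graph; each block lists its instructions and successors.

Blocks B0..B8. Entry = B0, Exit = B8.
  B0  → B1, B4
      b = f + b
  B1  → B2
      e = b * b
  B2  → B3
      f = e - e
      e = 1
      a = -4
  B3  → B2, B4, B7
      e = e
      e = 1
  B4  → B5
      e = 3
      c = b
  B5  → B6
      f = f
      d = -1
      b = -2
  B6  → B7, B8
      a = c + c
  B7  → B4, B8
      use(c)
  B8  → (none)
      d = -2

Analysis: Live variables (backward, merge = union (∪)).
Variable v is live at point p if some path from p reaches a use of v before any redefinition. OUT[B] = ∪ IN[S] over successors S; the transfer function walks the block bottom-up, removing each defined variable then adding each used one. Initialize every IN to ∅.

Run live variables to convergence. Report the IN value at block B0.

Answer: {b, c, f}

Trace:
Converged values:
  B0:   IN={b, c, f}   OUT={b, c, f}
  B1:   IN={b, c}   OUT={b, c, e}
  B2:   IN={b, c, e}   OUT={b, c, e, f}
  B3:   IN={b, c, e, f}   OUT={b, c, e, f}
  B4:   IN={b, f}   OUT={c, f}
  B5:   IN={c, f}   OUT={b, c, f}
  B6:   IN={b, c, f}   OUT={b, c, f}
  B7:   IN={b, c, f}   OUT={b, f}
  B8:   IN={}   OUT={}

Merge at B0: OUT[B0] = IN[B1] ⊔ IN[B4] = {b, c, f}
Applying B0's transfer function to that OUT value gives IN[B0] (row B0 above).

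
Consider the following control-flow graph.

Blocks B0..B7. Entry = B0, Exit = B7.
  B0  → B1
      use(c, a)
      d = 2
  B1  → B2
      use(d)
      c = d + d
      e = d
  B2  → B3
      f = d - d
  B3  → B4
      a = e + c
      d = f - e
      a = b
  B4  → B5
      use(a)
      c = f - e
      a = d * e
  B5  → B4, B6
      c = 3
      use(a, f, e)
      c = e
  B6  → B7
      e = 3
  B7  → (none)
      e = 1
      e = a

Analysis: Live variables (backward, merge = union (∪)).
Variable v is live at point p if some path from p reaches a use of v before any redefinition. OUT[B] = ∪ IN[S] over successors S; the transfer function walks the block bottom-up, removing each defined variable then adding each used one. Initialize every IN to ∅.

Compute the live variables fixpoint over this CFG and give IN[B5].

Per-block solution:
  B0: | IN={a, b, c} | OUT={b, d}
  B1: | IN={b, d} | OUT={b, c, d, e}
  B2: | IN={b, c, d, e} | OUT={b, c, e, f}
  B3: | IN={b, c, e, f} | OUT={a, d, e, f}
  B4: | IN={a, d, e, f} | OUT={a, d, e, f}
  B5: | IN={a, d, e, f} | OUT={a, d, e, f}
  B6: | IN={a} | OUT={a}
  B7: | IN={a} | OUT={}

Merge at B5: OUT[B5] = IN[B4] ⊔ IN[B6] = {a, d, e, f}
Applying B5's transfer function to that OUT value gives IN[B5] (row B5 above).

Answer: {a, d, e, f}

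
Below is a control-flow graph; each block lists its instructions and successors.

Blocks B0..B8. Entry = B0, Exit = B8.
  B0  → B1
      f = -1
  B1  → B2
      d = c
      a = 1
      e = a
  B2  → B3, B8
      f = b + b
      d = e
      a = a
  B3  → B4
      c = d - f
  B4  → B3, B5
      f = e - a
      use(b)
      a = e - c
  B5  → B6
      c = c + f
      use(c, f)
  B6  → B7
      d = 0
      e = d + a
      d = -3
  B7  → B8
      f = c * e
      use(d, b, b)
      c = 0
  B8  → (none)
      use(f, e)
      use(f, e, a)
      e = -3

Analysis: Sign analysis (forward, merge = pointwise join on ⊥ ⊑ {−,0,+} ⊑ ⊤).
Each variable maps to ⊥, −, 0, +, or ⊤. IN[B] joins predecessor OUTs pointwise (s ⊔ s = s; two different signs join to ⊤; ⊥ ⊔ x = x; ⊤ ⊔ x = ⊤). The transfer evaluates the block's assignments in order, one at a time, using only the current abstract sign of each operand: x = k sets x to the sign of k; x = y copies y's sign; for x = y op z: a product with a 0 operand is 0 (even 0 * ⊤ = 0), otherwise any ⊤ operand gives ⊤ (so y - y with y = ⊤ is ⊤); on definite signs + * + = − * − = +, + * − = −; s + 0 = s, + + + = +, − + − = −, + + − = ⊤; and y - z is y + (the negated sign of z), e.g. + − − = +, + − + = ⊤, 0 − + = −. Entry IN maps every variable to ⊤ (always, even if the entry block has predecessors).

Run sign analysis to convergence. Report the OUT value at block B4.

Per-block solution:
  B0:   IN=(all ⊤)   OUT={f:-; rest ⊤}
  B1:   IN={f:-; rest ⊤}   OUT={a:+, e:+, f:-; rest ⊤}
  B2:   IN={a:+, e:+, f:-; rest ⊤}   OUT={a:+, d:+, e:+; rest ⊤}
  B3:   IN={d:+, e:+; rest ⊤}   OUT={d:+, e:+; rest ⊤}
  B4:   IN={d:+, e:+; rest ⊤}   OUT={d:+, e:+; rest ⊤}
  B5:   IN={d:+, e:+; rest ⊤}   OUT={d:+, e:+; rest ⊤}
  B6:   IN={d:+, e:+; rest ⊤}   OUT={d:-; rest ⊤}
  B7:   IN={d:-; rest ⊤}   OUT={c:0, d:-; rest ⊤}
  B8:   IN=(all ⊤)   OUT={e:-; rest ⊤}

Merge at B4: IN[B4] = OUT[B3] = {a: ⊤, b: ⊤, c: ⊤, d: +, e: +, f: ⊤}
Applying B4's transfer function to that IN value gives OUT[B4] (row B4 above).

Answer: {a: ⊤, b: ⊤, c: ⊤, d: +, e: +, f: ⊤}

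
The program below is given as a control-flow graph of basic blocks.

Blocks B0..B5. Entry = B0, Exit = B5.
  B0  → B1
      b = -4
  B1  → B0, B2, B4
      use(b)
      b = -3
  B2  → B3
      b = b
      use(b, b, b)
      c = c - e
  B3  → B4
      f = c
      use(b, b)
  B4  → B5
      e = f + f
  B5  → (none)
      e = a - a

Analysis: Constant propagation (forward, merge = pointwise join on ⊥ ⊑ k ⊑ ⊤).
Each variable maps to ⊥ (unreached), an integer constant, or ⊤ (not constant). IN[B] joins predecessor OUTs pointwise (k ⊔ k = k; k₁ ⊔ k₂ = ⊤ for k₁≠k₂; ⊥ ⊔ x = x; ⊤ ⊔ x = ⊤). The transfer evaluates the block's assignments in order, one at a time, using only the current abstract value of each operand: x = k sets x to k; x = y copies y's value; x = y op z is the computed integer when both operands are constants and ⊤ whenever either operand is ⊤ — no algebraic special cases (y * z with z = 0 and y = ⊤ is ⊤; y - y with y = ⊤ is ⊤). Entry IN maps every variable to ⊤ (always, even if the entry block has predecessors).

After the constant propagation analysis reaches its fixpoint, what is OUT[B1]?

Answer: {a: ⊤, b: -3, c: ⊤, d: ⊤, e: ⊤, f: ⊤}

Working:
Converged values:
  B0: | IN=(all ⊤) | OUT={b:-4; rest ⊤}
  B1: | IN={b:-4; rest ⊤} | OUT={b:-3; rest ⊤}
  B2: | IN={b:-3; rest ⊤} | OUT={b:-3; rest ⊤}
  B3: | IN={b:-3; rest ⊤} | OUT={b:-3; rest ⊤}
  B4: | IN={b:-3; rest ⊤} | OUT={b:-3; rest ⊤}
  B5: | IN={b:-3; rest ⊤} | OUT={b:-3; rest ⊤}

Merge at B1: IN[B1] = OUT[B0] = {a: ⊤, b: -4, c: ⊤, d: ⊤, e: ⊤, f: ⊤}
Applying B1's transfer function to that IN value gives OUT[B1] (row B1 above).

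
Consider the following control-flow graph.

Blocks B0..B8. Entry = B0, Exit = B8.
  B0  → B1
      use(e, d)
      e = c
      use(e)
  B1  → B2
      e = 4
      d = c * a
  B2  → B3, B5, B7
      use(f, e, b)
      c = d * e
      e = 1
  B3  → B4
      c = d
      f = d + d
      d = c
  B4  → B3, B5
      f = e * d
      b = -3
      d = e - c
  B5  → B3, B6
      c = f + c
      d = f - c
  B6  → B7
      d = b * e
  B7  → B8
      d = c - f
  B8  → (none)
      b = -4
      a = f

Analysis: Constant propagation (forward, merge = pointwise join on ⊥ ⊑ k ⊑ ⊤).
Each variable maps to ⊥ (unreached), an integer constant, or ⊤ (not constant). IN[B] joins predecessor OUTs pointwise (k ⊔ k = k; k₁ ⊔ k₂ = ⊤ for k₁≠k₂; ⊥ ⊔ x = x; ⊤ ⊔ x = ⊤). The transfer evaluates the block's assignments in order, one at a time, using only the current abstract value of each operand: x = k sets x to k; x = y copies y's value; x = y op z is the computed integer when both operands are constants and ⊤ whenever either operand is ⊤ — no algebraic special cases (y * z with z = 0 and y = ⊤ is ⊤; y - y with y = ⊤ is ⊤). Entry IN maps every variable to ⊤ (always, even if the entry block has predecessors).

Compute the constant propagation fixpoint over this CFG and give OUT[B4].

Answer: {a: ⊤, b: -3, c: ⊤, d: ⊤, e: 1, f: ⊤}

Derivation:
Converged values:
  B0: | IN=(all ⊤) | OUT=(all ⊤)
  B1: | IN=(all ⊤) | OUT={e:4; rest ⊤}
  B2: | IN={e:4; rest ⊤} | OUT={e:1; rest ⊤}
  B3: | IN={e:1; rest ⊤} | OUT={e:1; rest ⊤}
  B4: | IN={e:1; rest ⊤} | OUT={b:-3, e:1; rest ⊤}
  B5: | IN={e:1; rest ⊤} | OUT={e:1; rest ⊤}
  B6: | IN={e:1; rest ⊤} | OUT={e:1; rest ⊤}
  B7: | IN={e:1; rest ⊤} | OUT={e:1; rest ⊤}
  B8: | IN={e:1; rest ⊤} | OUT={b:-4, e:1; rest ⊤}

Merge at B4: IN[B4] = OUT[B3] = {a: ⊤, b: ⊤, c: ⊤, d: ⊤, e: 1, f: ⊤}
Applying B4's transfer function to that IN value gives OUT[B4] (row B4 above).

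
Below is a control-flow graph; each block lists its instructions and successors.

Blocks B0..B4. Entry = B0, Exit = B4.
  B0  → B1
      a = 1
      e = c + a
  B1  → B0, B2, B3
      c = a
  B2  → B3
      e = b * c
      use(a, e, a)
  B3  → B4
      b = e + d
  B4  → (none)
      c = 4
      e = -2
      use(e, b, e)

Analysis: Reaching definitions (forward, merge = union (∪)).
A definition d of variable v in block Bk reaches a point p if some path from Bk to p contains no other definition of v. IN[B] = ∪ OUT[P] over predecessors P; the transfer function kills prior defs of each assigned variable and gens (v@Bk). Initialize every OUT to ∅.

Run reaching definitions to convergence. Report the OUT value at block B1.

Answer: {a@B0, c@B1, e@B0}

Trace:
Fixpoint table:
  B0:   IN={a@B0, c@B1, e@B0}   OUT={a@B0, c@B1, e@B0}
  B1:   IN={a@B0, c@B1, e@B0}   OUT={a@B0, c@B1, e@B0}
  B2:   IN={a@B0, c@B1, e@B0}   OUT={a@B0, c@B1, e@B2}
  B3:   IN={a@B0, c@B1, e@B0, e@B2}   OUT={a@B0, b@B3, c@B1, e@B0, e@B2}
  B4:   IN={a@B0, b@B3, c@B1, e@B0, e@B2}   OUT={a@B0, b@B3, c@B4, e@B4}

Merge at B1: IN[B1] = OUT[B0] = {a@B0, c@B1, e@B0}
Applying B1's transfer function to that IN value gives OUT[B1] (row B1 above).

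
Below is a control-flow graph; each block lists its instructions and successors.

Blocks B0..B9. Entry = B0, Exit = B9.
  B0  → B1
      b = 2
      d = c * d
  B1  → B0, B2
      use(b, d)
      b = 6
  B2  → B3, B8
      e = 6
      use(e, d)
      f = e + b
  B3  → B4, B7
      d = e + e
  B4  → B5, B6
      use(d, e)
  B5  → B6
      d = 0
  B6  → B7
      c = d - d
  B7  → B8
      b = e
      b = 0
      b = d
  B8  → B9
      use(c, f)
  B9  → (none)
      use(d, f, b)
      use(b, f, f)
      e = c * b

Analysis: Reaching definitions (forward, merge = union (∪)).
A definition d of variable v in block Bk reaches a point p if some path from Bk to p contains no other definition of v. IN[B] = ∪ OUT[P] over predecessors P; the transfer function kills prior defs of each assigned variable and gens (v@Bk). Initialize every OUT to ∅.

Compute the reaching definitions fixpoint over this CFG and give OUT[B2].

Converged values:
  B0:  IN={b@B1, d@B0}  OUT={b@B0, d@B0}
  B1:  IN={b@B0, d@B0}  OUT={b@B1, d@B0}
  B2:  IN={b@B1, d@B0}  OUT={b@B1, d@B0, e@B2, f@B2}
  B3:  IN={b@B1, d@B0, e@B2, f@B2}  OUT={b@B1, d@B3, e@B2, f@B2}
  B4:  IN={b@B1, d@B3, e@B2, f@B2}  OUT={b@B1, d@B3, e@B2, f@B2}
  B5:  IN={b@B1, d@B3, e@B2, f@B2}  OUT={b@B1, d@B5, e@B2, f@B2}
  B6:  IN={b@B1, d@B3, d@B5, e@B2, f@B2}  OUT={b@B1, c@B6, d@B3, d@B5, e@B2, f@B2}
  B7:  IN={b@B1, c@B6, d@B3, d@B5, e@B2, f@B2}  OUT={b@B7, c@B6, d@B3, d@B5, e@B2, f@B2}
  B8:  IN={b@B1, b@B7, c@B6, d@B0, d@B3, d@B5, e@B2, f@B2}  OUT={b@B1, b@B7, c@B6, d@B0, d@B3, d@B5, e@B2, f@B2}
  B9:  IN={b@B1, b@B7, c@B6, d@B0, d@B3, d@B5, e@B2, f@B2}  OUT={b@B1, b@B7, c@B6, d@B0, d@B3, d@B5, e@B9, f@B2}

Merge at B2: IN[B2] = OUT[B1] = {b@B1, d@B0}
Applying B2's transfer function to that IN value gives OUT[B2] (row B2 above).

Answer: {b@B1, d@B0, e@B2, f@B2}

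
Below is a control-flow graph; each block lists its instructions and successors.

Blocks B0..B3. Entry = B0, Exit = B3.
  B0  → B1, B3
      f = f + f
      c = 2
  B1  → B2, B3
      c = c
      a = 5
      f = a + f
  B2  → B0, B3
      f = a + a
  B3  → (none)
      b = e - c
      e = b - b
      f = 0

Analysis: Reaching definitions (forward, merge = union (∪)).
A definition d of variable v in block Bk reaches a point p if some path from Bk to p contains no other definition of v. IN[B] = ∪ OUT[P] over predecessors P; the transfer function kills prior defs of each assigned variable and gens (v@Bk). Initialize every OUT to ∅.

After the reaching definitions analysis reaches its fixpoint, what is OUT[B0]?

Answer: {a@B1, c@B0, f@B0}

Derivation:
Converged values:
  B0:  IN={a@B1, c@B1, f@B2}  OUT={a@B1, c@B0, f@B0}
  B1:  IN={a@B1, c@B0, f@B0}  OUT={a@B1, c@B1, f@B1}
  B2:  IN={a@B1, c@B1, f@B1}  OUT={a@B1, c@B1, f@B2}
  B3:  IN={a@B1, c@B0, c@B1, f@B0, f@B1, f@B2}  OUT={a@B1, b@B3, c@B0, c@B1, e@B3, f@B3}

Merge at B0 (entry node, so the boundary value {} is joined with the incoming edge(s)): IN[B0] = {} ⊔ OUT[B2] = {a@B1, c@B1, f@B2}
Applying B0's transfer function to that IN value gives OUT[B0] (row B0 above).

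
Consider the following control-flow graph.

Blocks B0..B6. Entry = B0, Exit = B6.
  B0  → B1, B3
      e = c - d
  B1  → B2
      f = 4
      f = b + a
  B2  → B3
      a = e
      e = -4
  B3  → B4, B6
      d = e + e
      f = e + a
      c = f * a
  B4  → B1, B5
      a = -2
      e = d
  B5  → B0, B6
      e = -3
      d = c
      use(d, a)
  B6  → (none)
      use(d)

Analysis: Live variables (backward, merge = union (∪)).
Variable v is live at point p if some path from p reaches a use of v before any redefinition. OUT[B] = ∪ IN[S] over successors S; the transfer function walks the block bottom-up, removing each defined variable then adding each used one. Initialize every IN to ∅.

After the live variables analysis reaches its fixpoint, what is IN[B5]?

Answer: {a, b, c}

Trace:
Per-block solution:
  B0:   IN={a, b, c, d}   OUT={a, b, e}
  B1:   IN={a, b, e}   OUT={b, e}
  B2:   IN={b, e}   OUT={a, b, e}
  B3:   IN={a, b, e}   OUT={b, c, d}
  B4:   IN={b, c, d}   OUT={a, b, c, e}
  B5:   IN={a, b, c}   OUT={a, b, c, d}
  B6:   IN={d}   OUT={}

Merge at B5: OUT[B5] = IN[B0] ⊔ IN[B6] = {a, b, c, d}
Applying B5's transfer function to that OUT value gives IN[B5] (row B5 above).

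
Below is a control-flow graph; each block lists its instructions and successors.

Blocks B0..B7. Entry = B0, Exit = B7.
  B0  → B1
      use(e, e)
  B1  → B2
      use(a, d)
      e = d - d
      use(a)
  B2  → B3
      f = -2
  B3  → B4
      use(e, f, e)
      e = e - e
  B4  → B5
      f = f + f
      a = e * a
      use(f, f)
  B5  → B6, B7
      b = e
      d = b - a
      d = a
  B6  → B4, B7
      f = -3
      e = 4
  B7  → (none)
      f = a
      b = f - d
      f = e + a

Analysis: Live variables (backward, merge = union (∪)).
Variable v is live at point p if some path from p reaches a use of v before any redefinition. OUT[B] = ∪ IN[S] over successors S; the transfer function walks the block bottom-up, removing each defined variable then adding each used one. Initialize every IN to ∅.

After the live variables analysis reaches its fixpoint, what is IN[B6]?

Answer: {a, d}

Trace:
Per-block solution:
  B0:   IN={a, d, e}   OUT={a, d}
  B1:   IN={a, d}   OUT={a, e}
  B2:   IN={a, e}   OUT={a, e, f}
  B3:   IN={a, e, f}   OUT={a, e, f}
  B4:   IN={a, e, f}   OUT={a, e}
  B5:   IN={a, e}   OUT={a, d, e}
  B6:   IN={a, d}   OUT={a, d, e, f}
  B7:   IN={a, d, e}   OUT={}

Merge at B6: OUT[B6] = IN[B4] ⊔ IN[B7] = {a, d, e, f}
Applying B6's transfer function to that OUT value gives IN[B6] (row B6 above).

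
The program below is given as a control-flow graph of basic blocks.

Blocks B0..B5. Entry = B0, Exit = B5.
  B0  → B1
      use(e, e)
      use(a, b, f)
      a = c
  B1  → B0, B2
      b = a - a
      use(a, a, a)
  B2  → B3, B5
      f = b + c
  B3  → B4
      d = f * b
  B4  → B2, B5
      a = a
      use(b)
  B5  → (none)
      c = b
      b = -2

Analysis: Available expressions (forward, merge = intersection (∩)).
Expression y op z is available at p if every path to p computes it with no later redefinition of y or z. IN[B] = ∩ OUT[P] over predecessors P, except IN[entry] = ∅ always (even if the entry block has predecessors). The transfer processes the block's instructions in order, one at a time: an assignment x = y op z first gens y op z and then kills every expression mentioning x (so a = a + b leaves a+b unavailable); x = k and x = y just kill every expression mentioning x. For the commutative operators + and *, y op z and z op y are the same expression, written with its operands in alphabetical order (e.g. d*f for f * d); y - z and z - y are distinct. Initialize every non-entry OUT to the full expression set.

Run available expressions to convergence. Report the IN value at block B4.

Per-block solution:
  B0: | IN={} | OUT={}
  B1: | IN={} | OUT={a-a}
  B2: | IN={} | OUT={b+c}
  B3: | IN={b+c} | OUT={b*f, b+c}
  B4: | IN={b*f, b+c} | OUT={b*f, b+c}
  B5: | IN={b+c} | OUT={}

Merge at B4: IN[B4] = OUT[B3] = {b*f, b+c}

Answer: {b*f, b+c}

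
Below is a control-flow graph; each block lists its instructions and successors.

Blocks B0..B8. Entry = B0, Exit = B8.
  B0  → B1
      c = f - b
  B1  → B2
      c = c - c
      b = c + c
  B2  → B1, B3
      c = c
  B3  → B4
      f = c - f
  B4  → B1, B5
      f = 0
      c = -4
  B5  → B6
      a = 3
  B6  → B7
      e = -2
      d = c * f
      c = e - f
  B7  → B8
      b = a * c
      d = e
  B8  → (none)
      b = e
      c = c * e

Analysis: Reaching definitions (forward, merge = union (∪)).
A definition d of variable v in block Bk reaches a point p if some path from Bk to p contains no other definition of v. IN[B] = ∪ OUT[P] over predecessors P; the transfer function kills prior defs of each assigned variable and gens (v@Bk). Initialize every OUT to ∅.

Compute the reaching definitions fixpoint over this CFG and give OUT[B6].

Fixpoint table:
  B0:   IN={}   OUT={c@B0}
  B1:   IN={b@B1, c@B0, c@B2, c@B4, f@B4}   OUT={b@B1, c@B1, f@B4}
  B2:   IN={b@B1, c@B1, f@B4}   OUT={b@B1, c@B2, f@B4}
  B3:   IN={b@B1, c@B2, f@B4}   OUT={b@B1, c@B2, f@B3}
  B4:   IN={b@B1, c@B2, f@B3}   OUT={b@B1, c@B4, f@B4}
  B5:   IN={b@B1, c@B4, f@B4}   OUT={a@B5, b@B1, c@B4, f@B4}
  B6:   IN={a@B5, b@B1, c@B4, f@B4}   OUT={a@B5, b@B1, c@B6, d@B6, e@B6, f@B4}
  B7:   IN={a@B5, b@B1, c@B6, d@B6, e@B6, f@B4}   OUT={a@B5, b@B7, c@B6, d@B7, e@B6, f@B4}
  B8:   IN={a@B5, b@B7, c@B6, d@B7, e@B6, f@B4}   OUT={a@B5, b@B8, c@B8, d@B7, e@B6, f@B4}

Merge at B6: IN[B6] = OUT[B5] = {a@B5, b@B1, c@B4, f@B4}
Applying B6's transfer function to that IN value gives OUT[B6] (row B6 above).

Answer: {a@B5, b@B1, c@B6, d@B6, e@B6, f@B4}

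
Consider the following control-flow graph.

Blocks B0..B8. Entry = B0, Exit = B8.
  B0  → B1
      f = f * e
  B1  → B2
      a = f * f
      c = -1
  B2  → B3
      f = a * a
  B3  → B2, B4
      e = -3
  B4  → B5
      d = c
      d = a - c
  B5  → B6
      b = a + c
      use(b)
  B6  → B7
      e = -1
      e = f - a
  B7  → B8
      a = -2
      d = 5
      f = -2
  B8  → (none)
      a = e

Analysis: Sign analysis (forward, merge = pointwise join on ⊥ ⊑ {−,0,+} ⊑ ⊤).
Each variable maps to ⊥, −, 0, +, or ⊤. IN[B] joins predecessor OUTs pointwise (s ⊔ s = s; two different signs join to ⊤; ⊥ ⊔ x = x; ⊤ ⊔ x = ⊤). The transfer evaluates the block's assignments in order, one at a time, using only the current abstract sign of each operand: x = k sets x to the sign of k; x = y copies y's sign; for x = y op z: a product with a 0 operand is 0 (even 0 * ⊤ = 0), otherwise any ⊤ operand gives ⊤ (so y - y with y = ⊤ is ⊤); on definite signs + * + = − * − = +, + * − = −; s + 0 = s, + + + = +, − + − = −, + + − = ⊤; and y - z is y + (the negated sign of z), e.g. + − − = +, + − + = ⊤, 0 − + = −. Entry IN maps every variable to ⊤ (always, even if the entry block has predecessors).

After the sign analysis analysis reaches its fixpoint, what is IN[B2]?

Converged values:
  B0:   IN=(all ⊤)   OUT=(all ⊤)
  B1:   IN=(all ⊤)   OUT={c:-; rest ⊤}
  B2:   IN={c:-; rest ⊤}   OUT={c:-; rest ⊤}
  B3:   IN={c:-; rest ⊤}   OUT={c:-, e:-; rest ⊤}
  B4:   IN={c:-, e:-; rest ⊤}   OUT={c:-, e:-; rest ⊤}
  B5:   IN={c:-, e:-; rest ⊤}   OUT={c:-, e:-; rest ⊤}
  B6:   IN={c:-, e:-; rest ⊤}   OUT={c:-; rest ⊤}
  B7:   IN={c:-; rest ⊤}   OUT={a:-, c:-, d:+, f:-; rest ⊤}
  B8:   IN={a:-, c:-, d:+, f:-; rest ⊤}   OUT={c:-, d:+, f:-; rest ⊤}

Merge at B2: IN[B2] = OUT[B1] ⊔ OUT[B3] = {a: ⊤, b: ⊤, c: -, d: ⊤, e: ⊤, f: ⊤}

Answer: {a: ⊤, b: ⊤, c: -, d: ⊤, e: ⊤, f: ⊤}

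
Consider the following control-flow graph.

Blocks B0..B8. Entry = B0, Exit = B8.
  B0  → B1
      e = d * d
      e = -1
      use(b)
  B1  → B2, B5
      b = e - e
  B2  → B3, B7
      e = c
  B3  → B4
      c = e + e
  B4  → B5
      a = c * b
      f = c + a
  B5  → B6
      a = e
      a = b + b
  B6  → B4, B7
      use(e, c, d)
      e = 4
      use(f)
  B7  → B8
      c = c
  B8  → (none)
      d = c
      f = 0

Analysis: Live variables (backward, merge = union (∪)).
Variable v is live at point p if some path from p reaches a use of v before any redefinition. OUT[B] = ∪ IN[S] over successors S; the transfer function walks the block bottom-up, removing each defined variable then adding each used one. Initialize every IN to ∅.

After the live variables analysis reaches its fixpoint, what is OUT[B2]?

Answer: {b, c, d, e}

Derivation:
Fixpoint table:
  B0:   IN={b, c, d, f}   OUT={c, d, e, f}
  B1:   IN={c, d, e, f}   OUT={b, c, d, e, f}
  B2:   IN={b, c, d}   OUT={b, c, d, e}
  B3:   IN={b, d, e}   OUT={b, c, d, e}
  B4:   IN={b, c, d, e}   OUT={b, c, d, e, f}
  B5:   IN={b, c, d, e, f}   OUT={b, c, d, e, f}
  B6:   IN={b, c, d, e, f}   OUT={b, c, d, e}
  B7:   IN={c}   OUT={c}
  B8:   IN={c}   OUT={}

Merge at B2: OUT[B2] = IN[B3] ⊔ IN[B7] = {b, c, d, e}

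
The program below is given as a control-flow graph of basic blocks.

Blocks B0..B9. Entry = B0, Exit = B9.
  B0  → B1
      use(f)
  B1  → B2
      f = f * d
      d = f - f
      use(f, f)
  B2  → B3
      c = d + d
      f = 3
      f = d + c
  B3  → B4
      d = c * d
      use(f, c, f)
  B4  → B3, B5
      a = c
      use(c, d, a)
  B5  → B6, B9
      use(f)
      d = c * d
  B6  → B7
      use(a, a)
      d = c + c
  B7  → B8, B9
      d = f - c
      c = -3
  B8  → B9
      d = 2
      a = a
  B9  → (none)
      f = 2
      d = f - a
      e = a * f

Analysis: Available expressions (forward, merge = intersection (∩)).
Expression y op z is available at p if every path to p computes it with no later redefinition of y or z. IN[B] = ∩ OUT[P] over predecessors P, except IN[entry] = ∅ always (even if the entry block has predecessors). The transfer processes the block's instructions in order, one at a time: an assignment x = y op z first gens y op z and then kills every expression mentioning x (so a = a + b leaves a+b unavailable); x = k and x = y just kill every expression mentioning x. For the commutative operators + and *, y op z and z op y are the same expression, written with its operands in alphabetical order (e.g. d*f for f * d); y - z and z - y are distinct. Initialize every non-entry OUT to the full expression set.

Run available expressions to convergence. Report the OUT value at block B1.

Answer: {f-f}

Working:
Fixpoint table:
  B0:   IN={}   OUT={}
  B1:   IN={}   OUT={f-f}
  B2:   IN={f-f}   OUT={c+d, d+d}
  B3:   IN={}   OUT={}
  B4:   IN={}   OUT={}
  B5:   IN={}   OUT={}
  B6:   IN={}   OUT={c+c}
  B7:   IN={c+c}   OUT={}
  B8:   IN={}   OUT={}
  B9:   IN={}   OUT={a*f, f-a}

Merge at B1: IN[B1] = OUT[B0] = {}
Applying B1's transfer function to that IN value gives OUT[B1] (row B1 above).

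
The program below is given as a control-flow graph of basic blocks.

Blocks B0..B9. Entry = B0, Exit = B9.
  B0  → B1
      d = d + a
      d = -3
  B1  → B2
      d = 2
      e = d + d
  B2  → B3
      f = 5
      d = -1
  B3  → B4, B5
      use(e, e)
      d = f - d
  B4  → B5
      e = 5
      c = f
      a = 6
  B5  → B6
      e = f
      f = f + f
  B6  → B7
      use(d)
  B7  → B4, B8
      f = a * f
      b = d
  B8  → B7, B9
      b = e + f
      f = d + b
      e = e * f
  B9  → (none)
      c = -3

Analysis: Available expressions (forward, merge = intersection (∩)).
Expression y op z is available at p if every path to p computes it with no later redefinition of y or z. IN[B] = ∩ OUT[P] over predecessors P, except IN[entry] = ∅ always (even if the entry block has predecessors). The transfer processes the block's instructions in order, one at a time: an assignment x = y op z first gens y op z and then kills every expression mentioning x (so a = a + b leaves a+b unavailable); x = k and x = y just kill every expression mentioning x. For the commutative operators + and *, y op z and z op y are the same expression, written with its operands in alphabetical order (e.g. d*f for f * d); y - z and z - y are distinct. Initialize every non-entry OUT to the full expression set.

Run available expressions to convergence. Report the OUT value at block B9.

Answer: {b+d}

Working:
Fixpoint table:
  B0:  IN={}  OUT={}
  B1:  IN={}  OUT={d+d}
  B2:  IN={d+d}  OUT={}
  B3:  IN={}  OUT={}
  B4:  IN={}  OUT={}
  B5:  IN={}  OUT={}
  B6:  IN={}  OUT={}
  B7:  IN={}  OUT={}
  B8:  IN={}  OUT={b+d}
  B9:  IN={b+d}  OUT={b+d}

Merge at B9: IN[B9] = OUT[B8] = {b+d}
Applying B9's transfer function to that IN value gives OUT[B9] (row B9 above).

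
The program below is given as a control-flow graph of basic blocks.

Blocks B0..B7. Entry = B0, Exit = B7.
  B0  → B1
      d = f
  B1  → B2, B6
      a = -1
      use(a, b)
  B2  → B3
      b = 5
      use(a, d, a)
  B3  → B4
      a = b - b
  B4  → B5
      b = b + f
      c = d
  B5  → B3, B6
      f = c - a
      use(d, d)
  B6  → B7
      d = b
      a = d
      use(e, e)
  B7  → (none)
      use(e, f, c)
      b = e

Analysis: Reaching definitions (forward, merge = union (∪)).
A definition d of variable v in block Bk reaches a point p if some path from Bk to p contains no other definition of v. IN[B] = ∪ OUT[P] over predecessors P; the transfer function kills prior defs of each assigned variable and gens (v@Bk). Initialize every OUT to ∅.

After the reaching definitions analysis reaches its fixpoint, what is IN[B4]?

Answer: {a@B3, b@B2, b@B4, c@B4, d@B0, f@B5}

Derivation:
Fixpoint table:
  B0: | IN={} | OUT={d@B0}
  B1: | IN={d@B0} | OUT={a@B1, d@B0}
  B2: | IN={a@B1, d@B0} | OUT={a@B1, b@B2, d@B0}
  B3: | IN={a@B1, a@B3, b@B2, b@B4, c@B4, d@B0, f@B5} | OUT={a@B3, b@B2, b@B4, c@B4, d@B0, f@B5}
  B4: | IN={a@B3, b@B2, b@B4, c@B4, d@B0, f@B5} | OUT={a@B3, b@B4, c@B4, d@B0, f@B5}
  B5: | IN={a@B3, b@B4, c@B4, d@B0, f@B5} | OUT={a@B3, b@B4, c@B4, d@B0, f@B5}
  B6: | IN={a@B1, a@B3, b@B4, c@B4, d@B0, f@B5} | OUT={a@B6, b@B4, c@B4, d@B6, f@B5}
  B7: | IN={a@B6, b@B4, c@B4, d@B6, f@B5} | OUT={a@B6, b@B7, c@B4, d@B6, f@B5}

Merge at B4: IN[B4] = OUT[B3] = {a@B3, b@B2, b@B4, c@B4, d@B0, f@B5}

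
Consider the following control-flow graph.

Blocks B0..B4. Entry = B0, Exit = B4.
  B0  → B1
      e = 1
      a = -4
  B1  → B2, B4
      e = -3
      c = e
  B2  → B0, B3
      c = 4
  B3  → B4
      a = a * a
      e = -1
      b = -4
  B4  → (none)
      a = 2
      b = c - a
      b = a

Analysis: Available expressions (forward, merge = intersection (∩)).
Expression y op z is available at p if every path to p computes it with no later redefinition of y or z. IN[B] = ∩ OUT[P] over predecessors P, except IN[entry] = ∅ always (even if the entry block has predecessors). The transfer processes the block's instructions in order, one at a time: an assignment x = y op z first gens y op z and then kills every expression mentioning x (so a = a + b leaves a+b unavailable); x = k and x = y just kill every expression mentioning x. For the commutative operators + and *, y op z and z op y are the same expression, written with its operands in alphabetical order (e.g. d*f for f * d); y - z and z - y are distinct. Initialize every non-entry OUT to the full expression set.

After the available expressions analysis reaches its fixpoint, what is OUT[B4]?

Converged values:
  B0:   IN={}   OUT={}
  B1:   IN={}   OUT={}
  B2:   IN={}   OUT={}
  B3:   IN={}   OUT={}
  B4:   IN={}   OUT={c-a}

Merge at B4: IN[B4] = OUT[B1] ∩ OUT[B3] = {}
Applying B4's transfer function to that IN value gives OUT[B4] (row B4 above).

Answer: {c-a}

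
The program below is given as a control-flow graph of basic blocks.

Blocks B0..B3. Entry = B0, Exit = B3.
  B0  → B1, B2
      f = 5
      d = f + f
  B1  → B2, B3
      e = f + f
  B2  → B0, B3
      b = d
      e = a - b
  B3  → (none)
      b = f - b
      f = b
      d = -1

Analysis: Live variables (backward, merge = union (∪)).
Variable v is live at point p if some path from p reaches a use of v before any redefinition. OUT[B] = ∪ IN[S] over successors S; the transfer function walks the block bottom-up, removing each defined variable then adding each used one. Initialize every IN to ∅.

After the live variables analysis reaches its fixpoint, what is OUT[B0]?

Answer: {a, b, d, f}

Derivation:
Converged values:
  B0:   IN={a, b}   OUT={a, b, d, f}
  B1:   IN={a, b, d, f}   OUT={a, b, d, f}
  B2:   IN={a, d, f}   OUT={a, b, f}
  B3:   IN={b, f}   OUT={}

Merge at B0: OUT[B0] = IN[B1] ⊔ IN[B2] = {a, b, d, f}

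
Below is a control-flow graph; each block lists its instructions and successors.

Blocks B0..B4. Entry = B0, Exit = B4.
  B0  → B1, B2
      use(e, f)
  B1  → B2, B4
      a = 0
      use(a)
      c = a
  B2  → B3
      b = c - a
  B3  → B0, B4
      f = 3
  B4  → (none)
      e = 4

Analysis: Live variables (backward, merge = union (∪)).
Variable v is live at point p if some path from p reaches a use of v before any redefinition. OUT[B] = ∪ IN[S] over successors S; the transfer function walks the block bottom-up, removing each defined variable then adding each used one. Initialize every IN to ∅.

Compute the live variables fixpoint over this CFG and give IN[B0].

Fixpoint table:
  B0:  IN={a, c, e, f}  OUT={a, c, e}
  B1:  IN={e}  OUT={a, c, e}
  B2:  IN={a, c, e}  OUT={a, c, e}
  B3:  IN={a, c, e}  OUT={a, c, e, f}
  B4:  IN={}  OUT={}

Merge at B0: OUT[B0] = IN[B1] ⊔ IN[B2] = {a, c, e}
Applying B0's transfer function to that OUT value gives IN[B0] (row B0 above).

Answer: {a, c, e, f}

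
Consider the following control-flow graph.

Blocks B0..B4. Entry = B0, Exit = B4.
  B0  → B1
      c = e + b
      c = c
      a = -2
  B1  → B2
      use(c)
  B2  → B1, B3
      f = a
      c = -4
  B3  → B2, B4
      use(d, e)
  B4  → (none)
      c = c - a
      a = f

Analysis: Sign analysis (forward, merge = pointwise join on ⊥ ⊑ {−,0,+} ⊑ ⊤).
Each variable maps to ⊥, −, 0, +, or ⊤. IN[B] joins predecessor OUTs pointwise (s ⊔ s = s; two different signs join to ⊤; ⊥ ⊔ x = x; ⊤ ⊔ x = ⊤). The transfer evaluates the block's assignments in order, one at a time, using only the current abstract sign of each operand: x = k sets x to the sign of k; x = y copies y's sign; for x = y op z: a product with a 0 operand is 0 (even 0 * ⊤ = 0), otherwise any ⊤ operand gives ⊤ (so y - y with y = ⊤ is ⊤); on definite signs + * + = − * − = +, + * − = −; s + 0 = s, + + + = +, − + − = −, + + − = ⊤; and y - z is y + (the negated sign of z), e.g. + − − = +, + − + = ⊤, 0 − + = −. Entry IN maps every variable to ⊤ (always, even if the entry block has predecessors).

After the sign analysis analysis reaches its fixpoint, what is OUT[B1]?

Answer: {a: -, b: ⊤, c: ⊤, d: ⊤, e: ⊤, f: ⊤}

Working:
Fixpoint table:
  B0:   IN=(all ⊤)   OUT={a:-; rest ⊤}
  B1:   IN={a:-; rest ⊤}   OUT={a:-; rest ⊤}
  B2:   IN={a:-; rest ⊤}   OUT={a:-, c:-, f:-; rest ⊤}
  B3:   IN={a:-, c:-, f:-; rest ⊤}   OUT={a:-, c:-, f:-; rest ⊤}
  B4:   IN={a:-, c:-, f:-; rest ⊤}   OUT={a:-, f:-; rest ⊤}

Merge at B1: IN[B1] = OUT[B0] ⊔ OUT[B2] = {a: -, b: ⊤, c: ⊤, d: ⊤, e: ⊤, f: ⊤}
Applying B1's transfer function to that IN value gives OUT[B1] (row B1 above).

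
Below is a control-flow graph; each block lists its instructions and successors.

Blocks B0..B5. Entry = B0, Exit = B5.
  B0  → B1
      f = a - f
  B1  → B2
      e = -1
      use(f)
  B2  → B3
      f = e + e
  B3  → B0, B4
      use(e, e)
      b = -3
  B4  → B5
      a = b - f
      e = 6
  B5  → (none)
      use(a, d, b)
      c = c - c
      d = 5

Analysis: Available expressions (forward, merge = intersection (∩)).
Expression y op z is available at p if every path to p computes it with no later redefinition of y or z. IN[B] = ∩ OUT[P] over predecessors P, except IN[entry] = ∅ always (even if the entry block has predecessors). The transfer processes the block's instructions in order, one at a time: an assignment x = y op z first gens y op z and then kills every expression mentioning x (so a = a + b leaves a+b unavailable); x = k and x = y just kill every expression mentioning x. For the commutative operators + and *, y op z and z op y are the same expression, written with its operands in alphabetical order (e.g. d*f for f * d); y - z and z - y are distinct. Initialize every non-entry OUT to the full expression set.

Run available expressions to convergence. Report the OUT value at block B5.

Fixpoint table:
  B0:  IN={}  OUT={}
  B1:  IN={}  OUT={}
  B2:  IN={}  OUT={e+e}
  B3:  IN={e+e}  OUT={e+e}
  B4:  IN={e+e}  OUT={b-f}
  B5:  IN={b-f}  OUT={b-f}

Merge at B5: IN[B5] = OUT[B4] = {b-f}
Applying B5's transfer function to that IN value gives OUT[B5] (row B5 above).

Answer: {b-f}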